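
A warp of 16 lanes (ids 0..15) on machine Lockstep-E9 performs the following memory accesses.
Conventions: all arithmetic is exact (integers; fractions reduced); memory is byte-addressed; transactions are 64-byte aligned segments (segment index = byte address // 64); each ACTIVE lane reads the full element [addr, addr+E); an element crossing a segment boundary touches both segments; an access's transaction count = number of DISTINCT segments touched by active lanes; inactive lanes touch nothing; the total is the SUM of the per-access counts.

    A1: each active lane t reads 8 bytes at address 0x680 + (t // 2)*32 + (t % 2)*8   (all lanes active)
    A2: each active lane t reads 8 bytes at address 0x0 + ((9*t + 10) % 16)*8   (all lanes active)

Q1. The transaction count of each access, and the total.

A1: 4 transactions
A2: 2 transactions

Answer: 4,2; total 6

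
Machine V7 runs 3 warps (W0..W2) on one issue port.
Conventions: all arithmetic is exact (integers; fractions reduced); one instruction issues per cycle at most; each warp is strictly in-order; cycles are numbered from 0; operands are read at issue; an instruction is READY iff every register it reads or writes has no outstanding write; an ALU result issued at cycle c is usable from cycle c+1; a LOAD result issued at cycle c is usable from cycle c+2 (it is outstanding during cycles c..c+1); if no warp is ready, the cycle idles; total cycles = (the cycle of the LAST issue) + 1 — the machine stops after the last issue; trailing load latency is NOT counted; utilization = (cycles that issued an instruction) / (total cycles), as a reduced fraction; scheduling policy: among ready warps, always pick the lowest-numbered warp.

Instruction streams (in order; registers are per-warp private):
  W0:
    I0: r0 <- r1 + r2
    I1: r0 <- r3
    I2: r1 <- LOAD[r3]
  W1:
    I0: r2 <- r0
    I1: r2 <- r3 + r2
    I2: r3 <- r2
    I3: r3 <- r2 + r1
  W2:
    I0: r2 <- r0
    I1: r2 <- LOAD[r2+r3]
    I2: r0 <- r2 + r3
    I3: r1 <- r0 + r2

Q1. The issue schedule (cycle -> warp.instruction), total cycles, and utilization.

cycle 0: W0.I0
cycle 1: W0.I1
cycle 2: W0.I2
cycle 3: W1.I0
cycle 4: W1.I1
cycle 5: W1.I2
cycle 6: W1.I3
cycle 7: W2.I0
cycle 8: W2.I1
cycle 9: idle
cycle 10: W2.I2
cycle 11: W2.I3

Answer: 12 cycles, utilization 11/12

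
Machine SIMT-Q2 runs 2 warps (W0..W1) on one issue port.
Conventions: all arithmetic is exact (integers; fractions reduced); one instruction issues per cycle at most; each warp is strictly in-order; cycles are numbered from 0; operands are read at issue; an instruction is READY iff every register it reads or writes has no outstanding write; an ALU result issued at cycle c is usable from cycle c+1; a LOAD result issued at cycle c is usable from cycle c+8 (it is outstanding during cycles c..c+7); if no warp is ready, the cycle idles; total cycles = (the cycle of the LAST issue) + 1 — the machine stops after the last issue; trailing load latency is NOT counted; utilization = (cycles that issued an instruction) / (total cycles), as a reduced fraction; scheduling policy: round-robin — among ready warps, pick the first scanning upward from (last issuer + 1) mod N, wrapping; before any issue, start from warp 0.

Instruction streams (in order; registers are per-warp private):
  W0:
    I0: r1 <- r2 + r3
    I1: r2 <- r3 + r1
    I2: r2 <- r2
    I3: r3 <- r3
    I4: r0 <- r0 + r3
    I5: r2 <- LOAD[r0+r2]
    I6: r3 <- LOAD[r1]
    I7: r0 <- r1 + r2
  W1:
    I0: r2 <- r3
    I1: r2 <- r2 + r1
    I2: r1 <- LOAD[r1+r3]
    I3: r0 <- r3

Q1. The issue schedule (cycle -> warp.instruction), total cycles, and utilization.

cycle 0: W0.I0
cycle 1: W1.I0
cycle 2: W0.I1
cycle 3: W1.I1
cycle 4: W0.I2
cycle 5: W1.I2
cycle 6: W0.I3
cycle 7: W1.I3
cycle 8: W0.I4
cycle 9: W0.I5
cycle 10: W0.I6
cycle 11: idle
cycle 12: idle
cycle 13: idle
cycle 14: idle
cycle 15: idle
cycle 16: idle
cycle 17: W0.I7

Answer: 18 cycles, utilization 2/3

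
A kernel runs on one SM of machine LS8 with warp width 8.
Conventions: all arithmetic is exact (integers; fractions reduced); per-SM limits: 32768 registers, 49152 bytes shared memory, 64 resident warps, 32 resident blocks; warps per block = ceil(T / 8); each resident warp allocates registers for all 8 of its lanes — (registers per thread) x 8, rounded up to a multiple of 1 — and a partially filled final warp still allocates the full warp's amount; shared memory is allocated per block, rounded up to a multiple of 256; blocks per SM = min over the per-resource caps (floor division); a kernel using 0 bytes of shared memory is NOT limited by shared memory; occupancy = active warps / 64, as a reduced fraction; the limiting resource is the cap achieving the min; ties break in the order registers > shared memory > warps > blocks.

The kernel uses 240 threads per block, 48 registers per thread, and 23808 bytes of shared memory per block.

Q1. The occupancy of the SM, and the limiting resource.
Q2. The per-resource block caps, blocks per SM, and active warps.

Answer: occupancy 15/16, limited by registers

registers: 2 blocks
shared memory: 2 blocks
warps: 2 blocks
blocks: 32 blocks

Answer: 2 blocks, 60 active warps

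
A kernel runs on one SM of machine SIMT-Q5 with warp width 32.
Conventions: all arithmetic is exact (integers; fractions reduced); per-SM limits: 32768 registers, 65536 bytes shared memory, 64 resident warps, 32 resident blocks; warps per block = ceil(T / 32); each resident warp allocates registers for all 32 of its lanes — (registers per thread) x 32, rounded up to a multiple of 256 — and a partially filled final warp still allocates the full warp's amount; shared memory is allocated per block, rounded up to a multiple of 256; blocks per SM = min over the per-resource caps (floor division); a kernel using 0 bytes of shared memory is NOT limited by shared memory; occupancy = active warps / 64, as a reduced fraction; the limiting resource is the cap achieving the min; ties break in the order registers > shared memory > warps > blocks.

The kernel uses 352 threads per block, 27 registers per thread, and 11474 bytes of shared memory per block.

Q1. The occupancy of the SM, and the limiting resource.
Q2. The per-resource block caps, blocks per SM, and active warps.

Answer: occupancy 11/32, limited by registers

registers: 2 blocks
shared memory: 5 blocks
warps: 5 blocks
blocks: 32 blocks

Answer: 2 blocks, 22 active warps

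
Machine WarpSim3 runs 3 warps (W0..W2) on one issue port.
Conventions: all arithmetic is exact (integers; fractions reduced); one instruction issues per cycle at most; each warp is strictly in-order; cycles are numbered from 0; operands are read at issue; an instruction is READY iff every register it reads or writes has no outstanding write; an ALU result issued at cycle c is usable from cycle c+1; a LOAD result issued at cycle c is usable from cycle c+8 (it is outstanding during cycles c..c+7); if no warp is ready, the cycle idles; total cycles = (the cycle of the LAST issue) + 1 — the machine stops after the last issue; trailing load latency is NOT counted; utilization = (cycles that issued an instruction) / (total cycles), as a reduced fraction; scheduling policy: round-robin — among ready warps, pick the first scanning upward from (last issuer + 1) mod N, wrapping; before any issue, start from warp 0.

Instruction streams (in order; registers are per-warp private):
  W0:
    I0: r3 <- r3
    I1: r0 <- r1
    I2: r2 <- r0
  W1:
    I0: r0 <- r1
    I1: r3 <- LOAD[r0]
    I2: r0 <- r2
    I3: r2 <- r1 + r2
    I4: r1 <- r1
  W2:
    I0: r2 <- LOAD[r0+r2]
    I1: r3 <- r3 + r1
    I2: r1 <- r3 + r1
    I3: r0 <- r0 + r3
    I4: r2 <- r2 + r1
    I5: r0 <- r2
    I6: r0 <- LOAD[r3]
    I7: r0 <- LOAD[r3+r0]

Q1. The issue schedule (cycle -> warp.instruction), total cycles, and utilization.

cycle 0: W0.I0
cycle 1: W1.I0
cycle 2: W2.I0
cycle 3: W0.I1
cycle 4: W1.I1
cycle 5: W2.I1
cycle 6: W0.I2
cycle 7: W1.I2
cycle 8: W2.I2
cycle 9: W1.I3
cycle 10: W2.I3
cycle 11: W1.I4
cycle 12: W2.I4
cycle 13: W2.I5
cycle 14: W2.I6
cycle 15: idle
cycle 16: idle
cycle 17: idle
cycle 18: idle
cycle 19: idle
cycle 20: idle
cycle 21: idle
cycle 22: W2.I7

Answer: 23 cycles, utilization 16/23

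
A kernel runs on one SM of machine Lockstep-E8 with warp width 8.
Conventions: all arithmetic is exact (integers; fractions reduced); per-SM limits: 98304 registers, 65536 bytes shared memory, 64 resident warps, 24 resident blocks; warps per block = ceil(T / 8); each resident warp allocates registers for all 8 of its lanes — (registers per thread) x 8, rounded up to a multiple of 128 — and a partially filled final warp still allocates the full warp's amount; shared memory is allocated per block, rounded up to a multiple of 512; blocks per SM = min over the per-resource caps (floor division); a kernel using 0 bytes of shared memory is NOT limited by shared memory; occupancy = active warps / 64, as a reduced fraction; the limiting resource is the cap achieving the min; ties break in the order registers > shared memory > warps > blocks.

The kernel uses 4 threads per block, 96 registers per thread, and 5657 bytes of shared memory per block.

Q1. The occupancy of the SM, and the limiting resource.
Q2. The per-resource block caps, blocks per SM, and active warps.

Answer: occupancy 5/32, limited by shared memory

registers: 128 blocks
shared memory: 10 blocks
warps: 64 blocks
blocks: 24 blocks

Answer: 10 blocks, 10 active warps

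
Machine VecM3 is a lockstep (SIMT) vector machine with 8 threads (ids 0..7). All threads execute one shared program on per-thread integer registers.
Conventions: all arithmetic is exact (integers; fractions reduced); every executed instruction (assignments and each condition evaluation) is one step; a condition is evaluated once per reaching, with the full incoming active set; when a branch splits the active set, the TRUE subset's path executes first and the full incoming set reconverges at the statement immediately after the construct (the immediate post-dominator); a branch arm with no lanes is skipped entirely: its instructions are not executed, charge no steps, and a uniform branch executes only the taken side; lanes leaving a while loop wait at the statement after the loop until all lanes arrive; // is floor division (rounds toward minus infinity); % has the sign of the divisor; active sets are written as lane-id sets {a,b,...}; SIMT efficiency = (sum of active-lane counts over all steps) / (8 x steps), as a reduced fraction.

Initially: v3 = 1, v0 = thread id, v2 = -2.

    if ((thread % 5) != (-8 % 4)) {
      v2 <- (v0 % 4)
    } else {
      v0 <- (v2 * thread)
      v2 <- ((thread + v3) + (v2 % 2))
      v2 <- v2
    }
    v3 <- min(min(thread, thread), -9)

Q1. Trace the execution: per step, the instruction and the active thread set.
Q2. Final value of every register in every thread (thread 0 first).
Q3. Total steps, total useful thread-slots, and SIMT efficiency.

step 0: eval ((thread % 5) != (-8 % 4)) {0,1,2,3,4,5,6,7}
step 1: v2 <- (v0 % 4)               {1,2,3,4,6,7}
step 2: v0 <- (v2 * thread)          {0,5}
step 3: v2 <- ((thread + v3) + (v2 % 2)) {0,5}
step 4: v2 <- v2                     {0,5}
step 5: v3 <- min(min(thread, thread), -9) {0,1,2,3,4,5,6,7}

Answer: 6 steps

v3: -9,-9,-9,-9,-9,-9,-9,-9
v0: 0,1,2,3,4,-10,6,7
v2: 1,1,2,3,0,6,2,3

steps = 6; useful = 28; efficiency = 28/48 = 7/12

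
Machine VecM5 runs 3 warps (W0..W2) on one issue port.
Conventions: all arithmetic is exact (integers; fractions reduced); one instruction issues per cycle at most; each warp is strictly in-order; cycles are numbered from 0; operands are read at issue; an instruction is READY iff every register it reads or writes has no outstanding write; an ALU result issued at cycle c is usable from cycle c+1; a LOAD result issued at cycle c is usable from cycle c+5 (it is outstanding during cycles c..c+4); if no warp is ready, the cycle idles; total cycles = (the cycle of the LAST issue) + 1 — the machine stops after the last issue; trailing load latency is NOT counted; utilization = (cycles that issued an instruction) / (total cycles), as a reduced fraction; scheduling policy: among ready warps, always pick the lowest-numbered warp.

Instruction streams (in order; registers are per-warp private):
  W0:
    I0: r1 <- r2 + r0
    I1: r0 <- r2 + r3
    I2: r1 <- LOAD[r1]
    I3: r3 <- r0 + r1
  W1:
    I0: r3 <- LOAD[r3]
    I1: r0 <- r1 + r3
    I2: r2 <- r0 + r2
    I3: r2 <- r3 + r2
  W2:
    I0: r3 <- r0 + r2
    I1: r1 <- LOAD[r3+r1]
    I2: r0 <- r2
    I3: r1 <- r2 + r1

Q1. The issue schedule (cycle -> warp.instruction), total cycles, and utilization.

cycle 0: W0.I0
cycle 1: W0.I1
cycle 2: W0.I2
cycle 3: W1.I0
cycle 4: W2.I0
cycle 5: W2.I1
cycle 6: W2.I2
cycle 7: W0.I3
cycle 8: W1.I1
cycle 9: W1.I2
cycle 10: W1.I3
cycle 11: W2.I3

Answer: 12 cycles, utilization 1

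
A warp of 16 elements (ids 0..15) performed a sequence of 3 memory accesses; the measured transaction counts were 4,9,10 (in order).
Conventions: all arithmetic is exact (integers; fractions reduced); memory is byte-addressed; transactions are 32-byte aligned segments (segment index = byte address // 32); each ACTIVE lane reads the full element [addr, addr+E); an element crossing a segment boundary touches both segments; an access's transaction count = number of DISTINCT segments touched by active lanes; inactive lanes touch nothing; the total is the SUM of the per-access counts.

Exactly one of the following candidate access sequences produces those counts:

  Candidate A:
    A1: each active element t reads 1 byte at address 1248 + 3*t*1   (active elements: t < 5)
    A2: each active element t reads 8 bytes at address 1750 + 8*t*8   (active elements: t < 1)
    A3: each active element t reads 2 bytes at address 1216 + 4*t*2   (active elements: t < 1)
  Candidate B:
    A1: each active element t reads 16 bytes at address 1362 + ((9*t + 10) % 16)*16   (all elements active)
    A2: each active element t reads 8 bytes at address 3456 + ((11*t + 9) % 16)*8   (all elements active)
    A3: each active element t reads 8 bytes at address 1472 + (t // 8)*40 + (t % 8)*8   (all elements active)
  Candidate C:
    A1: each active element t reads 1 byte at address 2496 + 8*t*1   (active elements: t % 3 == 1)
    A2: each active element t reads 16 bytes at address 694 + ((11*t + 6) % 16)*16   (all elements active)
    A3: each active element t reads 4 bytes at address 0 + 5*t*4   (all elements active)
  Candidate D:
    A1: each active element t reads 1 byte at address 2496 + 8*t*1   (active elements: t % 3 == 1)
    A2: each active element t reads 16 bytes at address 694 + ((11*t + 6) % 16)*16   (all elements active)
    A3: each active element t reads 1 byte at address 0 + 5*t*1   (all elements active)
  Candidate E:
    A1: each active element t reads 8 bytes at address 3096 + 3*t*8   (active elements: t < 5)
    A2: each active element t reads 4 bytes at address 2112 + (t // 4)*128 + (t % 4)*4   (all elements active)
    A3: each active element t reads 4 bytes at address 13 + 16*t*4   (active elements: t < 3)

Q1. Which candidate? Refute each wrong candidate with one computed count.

A: A1 gives 1 transaction, not 4
B: A1 gives 9 transactions, not 4
D: A3 gives 3 transactions, not 10
E: A2 gives 4 transactions, not 9
C: all counts match (4,9,10)

Answer: C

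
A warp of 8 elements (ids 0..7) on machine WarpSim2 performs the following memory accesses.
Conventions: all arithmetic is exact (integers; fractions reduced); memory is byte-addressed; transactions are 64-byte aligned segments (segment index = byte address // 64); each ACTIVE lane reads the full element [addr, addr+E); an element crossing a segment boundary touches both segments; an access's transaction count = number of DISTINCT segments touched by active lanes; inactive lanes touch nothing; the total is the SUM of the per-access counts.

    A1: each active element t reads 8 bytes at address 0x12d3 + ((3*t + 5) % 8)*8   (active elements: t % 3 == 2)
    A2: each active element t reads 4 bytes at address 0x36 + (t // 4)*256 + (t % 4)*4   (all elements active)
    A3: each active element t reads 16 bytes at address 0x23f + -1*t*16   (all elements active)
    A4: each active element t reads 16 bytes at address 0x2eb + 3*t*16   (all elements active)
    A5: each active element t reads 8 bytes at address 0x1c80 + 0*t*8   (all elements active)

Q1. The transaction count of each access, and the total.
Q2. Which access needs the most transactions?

A1: 1 transaction
A2: 4 transactions
A3: 3 transactions
A4: 7 transactions
A5: 1 transaction

Answer: 1,4,3,7,1; total 16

Answer: A4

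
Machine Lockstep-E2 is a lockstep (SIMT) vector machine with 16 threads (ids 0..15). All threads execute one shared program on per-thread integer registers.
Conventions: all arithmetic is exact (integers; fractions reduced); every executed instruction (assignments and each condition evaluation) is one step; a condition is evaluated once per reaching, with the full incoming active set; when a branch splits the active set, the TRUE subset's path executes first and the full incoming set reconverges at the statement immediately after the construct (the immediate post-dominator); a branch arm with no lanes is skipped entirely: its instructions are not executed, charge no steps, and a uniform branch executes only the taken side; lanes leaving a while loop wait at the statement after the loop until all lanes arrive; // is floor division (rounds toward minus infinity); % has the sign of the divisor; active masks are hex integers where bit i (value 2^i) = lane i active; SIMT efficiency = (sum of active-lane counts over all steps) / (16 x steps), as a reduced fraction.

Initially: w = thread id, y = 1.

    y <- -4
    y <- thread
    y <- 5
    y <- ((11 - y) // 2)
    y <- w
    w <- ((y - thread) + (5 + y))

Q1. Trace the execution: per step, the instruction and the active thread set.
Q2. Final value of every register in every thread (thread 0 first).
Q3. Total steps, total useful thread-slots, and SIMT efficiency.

step 0: y <- -4                      0xffff
step 1: y <- thread                  0xffff
step 2: y <- 5                       0xffff
step 3: y <- ((11 - y) // 2)         0xffff
step 4: y <- w                       0xffff
step 5: w <- ((y - thread) + (5 + y)) 0xffff

Answer: 6 steps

w: 5,6,7,8,9,10,11,12,13,14,15,16,17,18,19,20
y: 0,1,2,3,4,5,6,7,8,9,10,11,12,13,14,15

steps = 6; useful = 96; efficiency = 96/96 = 1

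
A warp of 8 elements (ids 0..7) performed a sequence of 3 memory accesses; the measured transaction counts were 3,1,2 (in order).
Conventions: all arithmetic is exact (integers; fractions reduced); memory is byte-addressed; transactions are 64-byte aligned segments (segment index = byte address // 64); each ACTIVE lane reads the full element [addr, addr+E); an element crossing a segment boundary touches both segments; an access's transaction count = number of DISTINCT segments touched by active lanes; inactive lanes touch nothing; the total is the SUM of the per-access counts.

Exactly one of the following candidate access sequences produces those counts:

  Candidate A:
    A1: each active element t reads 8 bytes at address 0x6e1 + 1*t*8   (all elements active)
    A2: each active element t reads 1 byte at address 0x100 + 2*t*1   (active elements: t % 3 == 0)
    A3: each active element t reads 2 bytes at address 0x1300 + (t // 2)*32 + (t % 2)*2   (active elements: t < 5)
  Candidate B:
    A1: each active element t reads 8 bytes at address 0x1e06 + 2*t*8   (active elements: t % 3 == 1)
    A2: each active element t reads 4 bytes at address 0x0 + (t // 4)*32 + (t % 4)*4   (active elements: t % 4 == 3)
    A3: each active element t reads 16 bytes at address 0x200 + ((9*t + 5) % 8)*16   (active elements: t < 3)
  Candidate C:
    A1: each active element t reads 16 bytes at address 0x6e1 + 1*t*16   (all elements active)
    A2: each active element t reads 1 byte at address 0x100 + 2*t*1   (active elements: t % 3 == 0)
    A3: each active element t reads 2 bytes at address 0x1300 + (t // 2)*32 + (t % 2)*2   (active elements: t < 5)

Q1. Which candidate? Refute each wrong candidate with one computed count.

A: A1 gives 2 transactions, not 3
B: A1 gives 2 transactions, not 3
C: all counts match (3,1,2)

Answer: C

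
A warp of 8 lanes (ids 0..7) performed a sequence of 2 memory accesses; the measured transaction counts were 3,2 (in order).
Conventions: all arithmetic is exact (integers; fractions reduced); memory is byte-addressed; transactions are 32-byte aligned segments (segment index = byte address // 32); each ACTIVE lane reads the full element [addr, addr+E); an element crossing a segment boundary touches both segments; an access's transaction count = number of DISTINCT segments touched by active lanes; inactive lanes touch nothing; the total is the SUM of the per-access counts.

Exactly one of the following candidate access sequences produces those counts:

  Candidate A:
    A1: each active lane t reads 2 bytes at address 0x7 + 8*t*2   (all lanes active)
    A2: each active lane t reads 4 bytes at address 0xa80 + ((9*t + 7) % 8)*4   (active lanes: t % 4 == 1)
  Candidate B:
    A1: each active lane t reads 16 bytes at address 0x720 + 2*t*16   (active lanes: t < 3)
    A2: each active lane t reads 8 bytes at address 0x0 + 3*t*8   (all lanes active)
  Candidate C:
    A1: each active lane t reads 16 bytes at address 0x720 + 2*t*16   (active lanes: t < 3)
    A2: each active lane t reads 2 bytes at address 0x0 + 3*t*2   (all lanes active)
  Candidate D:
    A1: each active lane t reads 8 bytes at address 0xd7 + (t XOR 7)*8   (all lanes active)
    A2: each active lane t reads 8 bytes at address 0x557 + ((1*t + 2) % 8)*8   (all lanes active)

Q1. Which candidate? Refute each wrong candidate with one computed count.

A: A1 gives 4 transactions, not 3
B: A2 gives 6 transactions, not 2
D: A2 gives 3 transactions, not 2
C: all counts match (3,2)

Answer: C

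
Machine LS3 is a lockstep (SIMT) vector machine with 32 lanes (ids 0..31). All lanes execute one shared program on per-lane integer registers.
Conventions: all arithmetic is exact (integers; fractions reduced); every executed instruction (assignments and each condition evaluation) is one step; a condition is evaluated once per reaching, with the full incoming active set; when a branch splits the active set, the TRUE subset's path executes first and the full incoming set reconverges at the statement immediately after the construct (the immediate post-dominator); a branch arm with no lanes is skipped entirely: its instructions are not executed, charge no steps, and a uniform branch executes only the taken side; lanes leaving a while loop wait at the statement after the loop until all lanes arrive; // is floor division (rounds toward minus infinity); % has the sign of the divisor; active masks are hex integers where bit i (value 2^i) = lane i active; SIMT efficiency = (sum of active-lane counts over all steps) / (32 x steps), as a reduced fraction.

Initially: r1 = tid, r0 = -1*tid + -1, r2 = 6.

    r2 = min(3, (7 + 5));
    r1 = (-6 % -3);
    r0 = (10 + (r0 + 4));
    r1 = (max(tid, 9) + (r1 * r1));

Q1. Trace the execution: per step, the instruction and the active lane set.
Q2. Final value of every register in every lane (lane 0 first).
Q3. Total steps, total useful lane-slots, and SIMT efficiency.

step 0: r2 <- min(3, (7 + 5))        0xffffffff
step 1: r1 <- (-6 % -3)              0xffffffff
step 2: r0 <- (10 + (r0 + 4))        0xffffffff
step 3: r1 <- (max(tid, 9) + (r1 * r1)) 0xffffffff

Answer: 4 steps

r1: 9,9,9,9,9,9,9,9,9,9,10,11,12,13,14,15,16,17,18,19,20,21,22,23,24,25,26,27,28,29,30,31
r0: 13,12,11,10,9,8,7,6,5,4,3,2,1,0,-1,-2,-3,-4,-5,-6,-7,-8,-9,-10,-11,-12,-13,-14,-15,-16,-17,-18
r2: 3,3,3,3,3,3,3,3,3,3,3,3,3,3,3,3,3,3,3,3,3,3,3,3,3,3,3,3,3,3,3,3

steps = 4; useful = 128; efficiency = 128/128 = 1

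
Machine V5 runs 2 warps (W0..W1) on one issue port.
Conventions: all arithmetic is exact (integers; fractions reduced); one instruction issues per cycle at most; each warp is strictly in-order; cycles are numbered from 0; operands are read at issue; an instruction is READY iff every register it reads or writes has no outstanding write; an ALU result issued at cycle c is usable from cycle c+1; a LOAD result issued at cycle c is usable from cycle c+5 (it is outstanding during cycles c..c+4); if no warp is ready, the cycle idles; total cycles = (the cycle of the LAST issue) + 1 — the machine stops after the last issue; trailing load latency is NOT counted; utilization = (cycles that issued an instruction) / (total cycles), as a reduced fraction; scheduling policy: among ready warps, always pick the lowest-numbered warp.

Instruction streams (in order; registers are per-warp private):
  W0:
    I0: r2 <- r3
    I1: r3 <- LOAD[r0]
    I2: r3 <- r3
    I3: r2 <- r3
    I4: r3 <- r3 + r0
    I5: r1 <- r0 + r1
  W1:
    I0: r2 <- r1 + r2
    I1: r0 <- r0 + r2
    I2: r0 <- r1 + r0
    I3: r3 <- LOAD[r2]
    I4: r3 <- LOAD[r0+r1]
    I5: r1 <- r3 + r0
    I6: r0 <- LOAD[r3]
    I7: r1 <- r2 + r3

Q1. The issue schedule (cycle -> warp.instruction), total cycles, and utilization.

cycle 0: W0.I0
cycle 1: W0.I1
cycle 2: W1.I0
cycle 3: W1.I1
cycle 4: W1.I2
cycle 5: W1.I3
cycle 6: W0.I2
cycle 7: W0.I3
cycle 8: W0.I4
cycle 9: W0.I5
cycle 10: W1.I4
cycle 11: idle
cycle 12: idle
cycle 13: idle
cycle 14: idle
cycle 15: W1.I5
cycle 16: W1.I6
cycle 17: W1.I7

Answer: 18 cycles, utilization 7/9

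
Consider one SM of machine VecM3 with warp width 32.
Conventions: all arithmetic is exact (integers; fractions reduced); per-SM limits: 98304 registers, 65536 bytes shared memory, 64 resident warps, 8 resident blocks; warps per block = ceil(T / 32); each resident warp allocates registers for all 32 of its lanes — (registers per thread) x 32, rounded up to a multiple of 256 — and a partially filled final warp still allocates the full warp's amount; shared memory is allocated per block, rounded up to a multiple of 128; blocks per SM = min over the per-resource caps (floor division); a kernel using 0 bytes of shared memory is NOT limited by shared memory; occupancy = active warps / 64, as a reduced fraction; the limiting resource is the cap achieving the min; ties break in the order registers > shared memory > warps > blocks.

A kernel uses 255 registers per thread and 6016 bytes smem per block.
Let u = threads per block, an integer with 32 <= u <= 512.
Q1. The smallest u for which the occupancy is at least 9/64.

Answer: u = 33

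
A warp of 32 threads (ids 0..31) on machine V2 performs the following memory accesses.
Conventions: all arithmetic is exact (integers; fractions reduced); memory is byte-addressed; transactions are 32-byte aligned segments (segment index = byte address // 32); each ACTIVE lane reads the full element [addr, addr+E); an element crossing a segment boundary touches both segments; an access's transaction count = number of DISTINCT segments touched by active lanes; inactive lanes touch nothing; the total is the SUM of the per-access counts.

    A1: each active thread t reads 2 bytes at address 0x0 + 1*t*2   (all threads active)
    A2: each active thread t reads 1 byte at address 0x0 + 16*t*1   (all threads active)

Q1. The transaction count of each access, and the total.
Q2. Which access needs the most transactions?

A1: 2 transactions
A2: 16 transactions

Answer: 2,16; total 18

Answer: A2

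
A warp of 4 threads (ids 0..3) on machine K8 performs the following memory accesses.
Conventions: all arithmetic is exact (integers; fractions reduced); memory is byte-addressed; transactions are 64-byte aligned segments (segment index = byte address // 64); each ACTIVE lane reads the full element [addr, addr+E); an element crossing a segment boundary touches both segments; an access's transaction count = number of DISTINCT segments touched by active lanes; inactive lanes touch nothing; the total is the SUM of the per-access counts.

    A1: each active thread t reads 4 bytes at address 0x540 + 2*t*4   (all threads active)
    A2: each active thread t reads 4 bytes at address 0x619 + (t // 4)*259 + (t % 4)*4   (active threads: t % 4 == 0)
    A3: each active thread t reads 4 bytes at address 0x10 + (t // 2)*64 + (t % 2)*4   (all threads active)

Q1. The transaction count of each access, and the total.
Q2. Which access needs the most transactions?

A1: 1 transaction
A2: 1 transaction
A3: 2 transactions

Answer: 1,1,2; total 4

Answer: A3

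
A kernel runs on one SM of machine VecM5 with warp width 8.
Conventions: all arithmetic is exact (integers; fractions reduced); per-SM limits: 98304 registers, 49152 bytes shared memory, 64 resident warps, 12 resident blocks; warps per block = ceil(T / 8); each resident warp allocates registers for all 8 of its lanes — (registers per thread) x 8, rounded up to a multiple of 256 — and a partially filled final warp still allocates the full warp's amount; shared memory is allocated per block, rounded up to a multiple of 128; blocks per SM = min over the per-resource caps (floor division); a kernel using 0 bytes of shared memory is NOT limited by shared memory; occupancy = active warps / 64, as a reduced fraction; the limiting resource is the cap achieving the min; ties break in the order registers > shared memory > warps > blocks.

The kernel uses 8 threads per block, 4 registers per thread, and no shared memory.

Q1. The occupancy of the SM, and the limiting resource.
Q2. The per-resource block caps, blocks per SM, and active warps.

Answer: occupancy 3/16, limited by blocks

registers: 384 blocks
shared memory: no limit (kernel uses none)
warps: 64 blocks
blocks: 12 blocks

Answer: 12 blocks, 12 active warps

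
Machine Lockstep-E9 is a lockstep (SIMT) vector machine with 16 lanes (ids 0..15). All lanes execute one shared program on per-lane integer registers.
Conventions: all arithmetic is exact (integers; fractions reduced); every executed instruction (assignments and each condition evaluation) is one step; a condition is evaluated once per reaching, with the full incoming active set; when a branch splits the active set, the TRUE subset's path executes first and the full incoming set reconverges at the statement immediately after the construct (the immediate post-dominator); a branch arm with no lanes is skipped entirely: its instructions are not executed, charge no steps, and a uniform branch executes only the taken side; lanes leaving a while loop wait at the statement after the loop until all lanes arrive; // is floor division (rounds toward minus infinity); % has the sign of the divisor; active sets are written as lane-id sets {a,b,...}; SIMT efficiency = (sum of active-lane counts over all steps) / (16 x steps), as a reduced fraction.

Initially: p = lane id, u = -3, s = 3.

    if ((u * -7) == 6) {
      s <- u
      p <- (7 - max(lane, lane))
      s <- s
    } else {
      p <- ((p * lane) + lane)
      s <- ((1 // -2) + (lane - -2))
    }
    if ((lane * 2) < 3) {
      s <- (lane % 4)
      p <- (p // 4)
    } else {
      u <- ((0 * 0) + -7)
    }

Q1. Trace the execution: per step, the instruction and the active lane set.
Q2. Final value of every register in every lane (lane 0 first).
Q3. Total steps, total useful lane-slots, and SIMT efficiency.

step 0: eval ((u * -7) == 6)         {0,1,2,3,4,5,6,7,8,9,10,11,12,13,14,15}
step 1: p <- ((p * lane) + lane)     {0,1,2,3,4,5,6,7,8,9,10,11,12,13,14,15}
step 2: s <- ((1 // -2) + (lane - -2)) {0,1,2,3,4,5,6,7,8,9,10,11,12,13,14,15}
step 3: eval ((lane * 2) < 3)        {0,1,2,3,4,5,6,7,8,9,10,11,12,13,14,15}
step 4: s <- (lane % 4)              {0,1}
step 5: p <- (p // 4)                {0,1}
step 6: u <- ((0 * 0) + -7)          {2,3,4,5,6,7,8,9,10,11,12,13,14,15}

Answer: 7 steps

p: 0,0,6,12,20,30,42,56,72,90,110,132,156,182,210,240
u: -3,-3,-7,-7,-7,-7,-7,-7,-7,-7,-7,-7,-7,-7,-7,-7
s: 0,1,3,4,5,6,7,8,9,10,11,12,13,14,15,16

steps = 7; useful = 82; efficiency = 82/112 = 41/56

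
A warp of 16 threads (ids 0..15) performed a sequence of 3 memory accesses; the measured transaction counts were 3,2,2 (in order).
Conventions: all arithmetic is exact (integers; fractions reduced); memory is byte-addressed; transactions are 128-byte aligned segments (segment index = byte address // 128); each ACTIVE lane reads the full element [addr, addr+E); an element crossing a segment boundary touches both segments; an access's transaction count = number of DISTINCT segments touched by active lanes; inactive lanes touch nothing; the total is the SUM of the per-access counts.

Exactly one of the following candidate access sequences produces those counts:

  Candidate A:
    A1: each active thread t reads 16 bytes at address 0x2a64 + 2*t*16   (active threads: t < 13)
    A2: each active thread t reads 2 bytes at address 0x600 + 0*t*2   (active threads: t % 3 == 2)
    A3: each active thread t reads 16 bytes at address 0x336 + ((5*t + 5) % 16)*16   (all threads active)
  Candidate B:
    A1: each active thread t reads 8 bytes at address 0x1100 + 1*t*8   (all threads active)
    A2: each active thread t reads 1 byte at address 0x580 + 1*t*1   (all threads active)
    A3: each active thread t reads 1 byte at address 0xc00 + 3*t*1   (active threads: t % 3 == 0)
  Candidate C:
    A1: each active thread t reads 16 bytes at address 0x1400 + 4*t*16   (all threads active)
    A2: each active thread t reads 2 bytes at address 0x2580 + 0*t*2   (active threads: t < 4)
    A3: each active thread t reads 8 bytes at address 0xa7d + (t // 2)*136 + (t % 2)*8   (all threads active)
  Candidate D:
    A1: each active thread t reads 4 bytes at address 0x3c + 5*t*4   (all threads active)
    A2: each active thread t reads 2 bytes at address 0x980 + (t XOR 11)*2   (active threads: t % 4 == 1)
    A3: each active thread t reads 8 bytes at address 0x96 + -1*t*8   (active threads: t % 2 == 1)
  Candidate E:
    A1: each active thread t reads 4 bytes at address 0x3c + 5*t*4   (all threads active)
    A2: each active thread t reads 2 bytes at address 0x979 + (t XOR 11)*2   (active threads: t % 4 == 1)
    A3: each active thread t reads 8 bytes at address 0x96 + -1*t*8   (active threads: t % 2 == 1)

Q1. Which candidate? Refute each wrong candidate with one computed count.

A: A1 gives 4 transactions, not 3
B: A1 gives 1 transaction, not 3
C: A1 gives 8 transactions, not 3
D: A2 gives 1 transaction, not 2
E: all counts match (3,2,2)

Answer: E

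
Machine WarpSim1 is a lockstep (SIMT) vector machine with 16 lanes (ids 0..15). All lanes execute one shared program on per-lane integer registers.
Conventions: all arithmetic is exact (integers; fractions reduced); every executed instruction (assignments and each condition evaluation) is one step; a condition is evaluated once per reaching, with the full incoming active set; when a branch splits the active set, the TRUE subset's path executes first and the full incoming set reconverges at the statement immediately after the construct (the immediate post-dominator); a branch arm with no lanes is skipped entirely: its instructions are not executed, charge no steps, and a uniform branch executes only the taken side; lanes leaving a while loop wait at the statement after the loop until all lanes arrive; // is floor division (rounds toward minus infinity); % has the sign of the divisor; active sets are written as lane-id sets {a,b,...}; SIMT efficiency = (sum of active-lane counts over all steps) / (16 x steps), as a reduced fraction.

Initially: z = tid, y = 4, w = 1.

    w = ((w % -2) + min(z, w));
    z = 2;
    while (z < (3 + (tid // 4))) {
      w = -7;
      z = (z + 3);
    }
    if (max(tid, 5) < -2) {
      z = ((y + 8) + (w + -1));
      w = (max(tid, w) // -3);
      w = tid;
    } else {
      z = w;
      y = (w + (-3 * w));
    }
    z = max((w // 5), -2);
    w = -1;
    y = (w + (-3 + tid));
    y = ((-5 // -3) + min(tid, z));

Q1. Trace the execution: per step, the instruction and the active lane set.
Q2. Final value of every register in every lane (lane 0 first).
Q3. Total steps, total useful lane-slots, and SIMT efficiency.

step 0: w <- ((w % -2) + min(z, w))  {0,1,2,3,4,5,6,7,8,9,10,11,12,13,14,15}
step 1: z <- 2                       {0,1,2,3,4,5,6,7,8,9,10,11,12,13,14,15}
step 2: eval (z < (3 + (tid // 4)))  {0,1,2,3,4,5,6,7,8,9,10,11,12,13,14,15}
step 3: w <- -7                      {0,1,2,3,4,5,6,7,8,9,10,11,12,13,14,15}
step 4: z <- (z + 3)                 {0,1,2,3,4,5,6,7,8,9,10,11,12,13,14,15}
step 5: eval (z < (3 + (tid // 4)))  {0,1,2,3,4,5,6,7,8,9,10,11,12,13,14,15}
step 6: w <- -7                      {12,13,14,15}
step 7: z <- (z + 3)                 {12,13,14,15}
step 8: eval (z < (3 + (tid // 4)))  {12,13,14,15}
step 9: eval (max(tid, 5) < -2)      {0,1,2,3,4,5,6,7,8,9,10,11,12,13,14,15}
step 10: z <- w                       {0,1,2,3,4,5,6,7,8,9,10,11,12,13,14,15}
step 11: y <- (w + (-3 * w))          {0,1,2,3,4,5,6,7,8,9,10,11,12,13,14,15}
step 12: z <- max((w // 5), -2)       {0,1,2,3,4,5,6,7,8,9,10,11,12,13,14,15}
step 13: w <- -1                      {0,1,2,3,4,5,6,7,8,9,10,11,12,13,14,15}
step 14: y <- (w + (-3 + tid))        {0,1,2,3,4,5,6,7,8,9,10,11,12,13,14,15}
step 15: y <- ((-5 // -3) + min(tid, z)) {0,1,2,3,4,5,6,7,8,9,10,11,12,13,14,15}

Answer: 16 steps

z: -2,-2,-2,-2,-2,-2,-2,-2,-2,-2,-2,-2,-2,-2,-2,-2
y: -1,-1,-1,-1,-1,-1,-1,-1,-1,-1,-1,-1,-1,-1,-1,-1
w: -1,-1,-1,-1,-1,-1,-1,-1,-1,-1,-1,-1,-1,-1,-1,-1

steps = 16; useful = 220; efficiency = 220/256 = 55/64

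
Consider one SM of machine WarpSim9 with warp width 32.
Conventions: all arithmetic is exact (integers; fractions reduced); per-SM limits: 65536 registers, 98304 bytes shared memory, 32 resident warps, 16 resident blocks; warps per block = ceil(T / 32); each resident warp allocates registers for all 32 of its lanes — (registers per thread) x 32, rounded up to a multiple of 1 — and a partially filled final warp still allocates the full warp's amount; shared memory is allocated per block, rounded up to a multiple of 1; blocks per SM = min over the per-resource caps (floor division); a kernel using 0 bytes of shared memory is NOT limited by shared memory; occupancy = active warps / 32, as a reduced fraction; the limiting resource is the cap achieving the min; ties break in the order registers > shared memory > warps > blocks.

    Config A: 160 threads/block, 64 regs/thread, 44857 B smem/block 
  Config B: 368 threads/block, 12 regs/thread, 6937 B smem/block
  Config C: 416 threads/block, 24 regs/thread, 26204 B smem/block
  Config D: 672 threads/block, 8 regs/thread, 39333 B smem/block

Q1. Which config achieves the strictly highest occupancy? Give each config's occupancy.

occupancies: A 5/16, B 3/4, C 13/16, D 21/32

Answer: C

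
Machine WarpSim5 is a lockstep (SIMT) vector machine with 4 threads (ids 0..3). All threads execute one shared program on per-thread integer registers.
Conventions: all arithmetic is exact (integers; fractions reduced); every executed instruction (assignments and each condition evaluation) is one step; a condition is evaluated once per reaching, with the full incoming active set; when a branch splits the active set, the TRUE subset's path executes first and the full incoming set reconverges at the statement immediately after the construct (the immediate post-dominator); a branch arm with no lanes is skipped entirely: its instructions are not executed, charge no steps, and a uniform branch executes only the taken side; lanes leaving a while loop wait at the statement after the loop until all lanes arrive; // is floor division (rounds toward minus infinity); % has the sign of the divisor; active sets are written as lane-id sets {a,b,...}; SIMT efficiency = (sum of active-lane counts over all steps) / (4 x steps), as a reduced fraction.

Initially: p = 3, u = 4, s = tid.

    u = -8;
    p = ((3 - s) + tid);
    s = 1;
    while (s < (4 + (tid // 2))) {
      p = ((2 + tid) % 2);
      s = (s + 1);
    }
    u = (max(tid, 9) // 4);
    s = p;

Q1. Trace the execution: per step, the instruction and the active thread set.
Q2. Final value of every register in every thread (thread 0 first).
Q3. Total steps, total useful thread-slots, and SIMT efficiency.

step 0: u <- -8                      {0,1,2,3}
step 1: p <- ((3 - s) + tid)         {0,1,2,3}
step 2: s <- 1                       {0,1,2,3}
step 3: eval (s < (4 + (tid // 2)))  {0,1,2,3}
step 4: p <- ((2 + tid) % 2)         {0,1,2,3}
step 5: s <- (s + 1)                 {0,1,2,3}
step 6: eval (s < (4 + (tid // 2)))  {0,1,2,3}
step 7: p <- ((2 + tid) % 2)         {0,1,2,3}
step 8: s <- (s + 1)                 {0,1,2,3}
step 9: eval (s < (4 + (tid // 2)))  {0,1,2,3}
step 10: p <- ((2 + tid) % 2)         {0,1,2,3}
step 11: s <- (s + 1)                 {0,1,2,3}
step 12: eval (s < (4 + (tid // 2)))  {0,1,2,3}
step 13: p <- ((2 + tid) % 2)         {2,3}
step 14: s <- (s + 1)                 {2,3}
step 15: eval (s < (4 + (tid // 2)))  {2,3}
step 16: u <- (max(tid, 9) // 4)      {0,1,2,3}
step 17: s <- p                       {0,1,2,3}

Answer: 18 steps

p: 0,1,0,1
u: 2,2,2,2
s: 0,1,0,1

steps = 18; useful = 66; efficiency = 66/72 = 11/12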